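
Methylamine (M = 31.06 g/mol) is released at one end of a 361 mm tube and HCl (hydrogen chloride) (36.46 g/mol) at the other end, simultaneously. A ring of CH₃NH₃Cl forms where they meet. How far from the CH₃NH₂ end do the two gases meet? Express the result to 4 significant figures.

187.7 mm

The fronts meet when d_CH₃NH₂ + d_HCl = L with d_CH₃NH₂/d_HCl = √(M_HCl/M_CH₃NH₂) (Graham's law). Here √(M_HCl/M_CH₃NH₂) = √(36.46/31.06) = 1.083.
With d_CH₃NH₂ + d_HCl = 361 mm, d_HCl = 361/(1 + 1.083) = 173.3 mm.
d_CH₃NH₂ = 361 − 173.3 = 187.7 mm.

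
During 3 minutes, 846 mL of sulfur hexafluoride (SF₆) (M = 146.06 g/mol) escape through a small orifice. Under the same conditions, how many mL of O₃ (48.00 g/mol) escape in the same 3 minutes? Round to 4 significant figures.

From Graham's law, rate_O₃/rate_SF₆ = √(M_SF₆/M_O₃) = √(146.06/48.00) = √3.043 = 1.744.
So the volume for O₃ is 846 × 1.744 = 1476 mL.

1476 mL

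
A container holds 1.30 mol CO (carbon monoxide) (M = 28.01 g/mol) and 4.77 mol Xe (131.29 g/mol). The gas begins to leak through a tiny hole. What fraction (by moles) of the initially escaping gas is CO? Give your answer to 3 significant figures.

Each component's effusion rate ∝ (its partial pressure)·(1/√M) ∝ n_i/√M_i.
So x_CO in the escaping gas = (n_CO/√M_CO) / Σ(n_i/√M_i)
= (1.30/√28.01) / (1.30/√28.01 + 4.77/√131.29) = 0.2456/(0.2456 + 0.4163) = 0.371.

0.371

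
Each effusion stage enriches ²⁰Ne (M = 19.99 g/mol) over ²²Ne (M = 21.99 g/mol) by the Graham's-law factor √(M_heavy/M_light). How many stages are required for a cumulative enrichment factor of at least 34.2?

75

Single-stage factor α = √(21.99/19.99), so ln α = ½ ln(1.10005) = 0.04768.
Need α^N ≥ 34.2 ⇒ N ≥ ln(34.2) / ln α = 3.532 / 0.04768 = 74.09.
Minimum whole number of stages: N = 75.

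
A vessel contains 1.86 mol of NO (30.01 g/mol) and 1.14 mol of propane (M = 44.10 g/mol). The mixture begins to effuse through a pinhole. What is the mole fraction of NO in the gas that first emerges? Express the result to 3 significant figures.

Rate_i ∝ x_i/√M_i (Graham's law weighted by mole fraction), so the effusate composition follows n_i/√M_i.
So x_NO in the escaping gas = (n_NO/√M_NO) / Σ(n_i/√M_i)
= (1.86/√30.01) / (1.86/√30.01 + 1.14/√44.10) = 0.3395/(0.3395 + 0.1717) = 0.664.

0.664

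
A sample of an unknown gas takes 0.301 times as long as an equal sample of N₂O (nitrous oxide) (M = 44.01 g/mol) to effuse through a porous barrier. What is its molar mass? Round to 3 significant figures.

Graham's law gives t_X/t_N₂O = √(M_X/M_N₂O).
0.301 = √(M_X/44.01)
M_X = 44.01 × 0.301² = 44.01 × 0.09060 = 3.99 g/mol

3.99 g/mol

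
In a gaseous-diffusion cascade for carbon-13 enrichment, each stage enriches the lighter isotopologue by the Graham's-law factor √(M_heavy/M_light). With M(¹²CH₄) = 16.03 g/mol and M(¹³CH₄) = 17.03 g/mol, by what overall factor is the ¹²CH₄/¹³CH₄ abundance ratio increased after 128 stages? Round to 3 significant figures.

48.1

Overall factor = α^128 with α = √(17.03/16.03), i.e. (17.03/16.03)^(128/2).
= 1.06238^64 = 48.1.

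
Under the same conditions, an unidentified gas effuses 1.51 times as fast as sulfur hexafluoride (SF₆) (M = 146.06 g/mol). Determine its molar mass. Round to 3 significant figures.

Since effusion rate ∝ 1/√M, rate_X/rate_SF₆ = √(M_SF₆/M_X).
1.51 = √(146.06/M_X)
M_X = 146.06 / 1.51² = 146.06 / 2.280 = 64.1 g/mol

64.1 g/mol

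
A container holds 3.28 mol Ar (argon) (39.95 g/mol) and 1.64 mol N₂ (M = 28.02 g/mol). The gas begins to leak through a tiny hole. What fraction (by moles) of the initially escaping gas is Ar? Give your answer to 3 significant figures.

Each component's effusion rate ∝ (its partial pressure)·(1/√M) ∝ n_i/√M_i.
Mole fraction of Ar in the effusate = (n_Ar/√M_Ar) / (n_Ar/√M_Ar + n_N₂/√M_N₂)
= (3.28/√39.95) / (3.28/√39.95 + 1.64/√28.02) = 0.5189/(0.5189 + 0.3098) = 0.626.

0.626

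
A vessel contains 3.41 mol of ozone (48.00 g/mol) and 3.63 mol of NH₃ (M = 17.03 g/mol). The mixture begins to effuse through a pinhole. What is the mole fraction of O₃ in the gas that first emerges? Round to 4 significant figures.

Each component's effusion rate ∝ (its partial pressure)·(1/√M) ∝ n_i/√M_i.
x_O₃(eff) = (n_O₃/√M_O₃) / (n_O₃/√M_O₃ + n_NH₃/√M_NH₃)
= (3.41/√48.00) / (3.41/√48.00 + 3.63/√17.03) = 0.4922/(0.4922 + 0.8796) = 0.3588.

0.3588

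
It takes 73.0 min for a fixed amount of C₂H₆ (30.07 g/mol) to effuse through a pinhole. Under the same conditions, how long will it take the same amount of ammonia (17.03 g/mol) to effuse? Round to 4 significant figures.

Graham's law gives t_NH₃/t_C₂H₆ = √(M_NH₃/M_C₂H₆) = √(17.03/30.07) = √0.5663 = 0.7526.
So the time for NH₃ is 73.0 × 0.7526 = 54.94 min.

54.94 min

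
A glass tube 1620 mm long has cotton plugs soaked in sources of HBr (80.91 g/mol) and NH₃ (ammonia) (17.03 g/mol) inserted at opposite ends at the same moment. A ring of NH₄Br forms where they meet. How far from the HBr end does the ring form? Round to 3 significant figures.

509 mm

The fronts meet when d_HBr + d_NH₃ = L with d_HBr/d_NH₃ = √(M_NH₃/M_HBr) (Graham's law). Here √(M_NH₃/M_HBr) = √(17.03/80.91) = 0.4588.
With d_HBr + d_NH₃ = 1620 mm, d_NH₃ = 1620/(1 + 0.4588) = 1111 mm.
d_HBr = 1620 − 1111 = 509 mm.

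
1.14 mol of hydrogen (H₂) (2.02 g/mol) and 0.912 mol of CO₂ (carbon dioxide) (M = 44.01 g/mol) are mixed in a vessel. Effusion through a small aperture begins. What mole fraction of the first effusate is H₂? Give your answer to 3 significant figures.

Each component's effusion rate ∝ (its partial pressure)·(1/√M) ∝ n_i/√M_i.
So x_H₂ in the escaping gas = (n_H₂/√M_H₂) / Σ(n_i/√M_i)
= (1.14/√2.02) / (1.14/√2.02 + 0.912/√44.01) = 0.8021/(0.8021 + 0.1375) = 0.854.

0.854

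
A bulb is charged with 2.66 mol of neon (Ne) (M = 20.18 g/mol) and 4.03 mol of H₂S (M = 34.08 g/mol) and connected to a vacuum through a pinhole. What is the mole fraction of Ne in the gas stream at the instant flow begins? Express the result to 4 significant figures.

Effusion rate of each component ∝ n_i/√M_i (partial pressure × 1/√M).
So x_Ne in the escaping gas = (n_Ne/√M_Ne) / Σ(n_i/√M_i)
= (2.66/√20.18) / (2.66/√20.18 + 4.03/√34.08) = 0.5921/(0.5921 + 0.6903) = 0.4617.

0.4617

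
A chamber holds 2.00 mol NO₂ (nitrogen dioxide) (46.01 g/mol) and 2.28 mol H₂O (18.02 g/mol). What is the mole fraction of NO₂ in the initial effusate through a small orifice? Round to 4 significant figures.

0.3544

Each component's effusion rate ∝ (its partial pressure)·(1/√M) ∝ n_i/√M_i.
x_NO₂(eff) = (n_NO₂/√M_NO₂) / (n_NO₂/√M_NO₂ + n_H₂O/√M_H₂O)
= (2.00/√46.01) / (2.00/√46.01 + 2.28/√18.02) = 0.2949/(0.2949 + 0.5371) = 0.3544.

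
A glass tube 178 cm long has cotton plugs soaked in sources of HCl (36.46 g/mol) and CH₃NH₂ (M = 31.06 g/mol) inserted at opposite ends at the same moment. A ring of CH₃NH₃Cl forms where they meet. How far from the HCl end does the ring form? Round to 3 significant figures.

The fronts meet when d_HCl + d_CH₃NH₂ = L with d_HCl/d_CH₃NH₂ = √(M_CH₃NH₂/M_HCl) (Graham's law). Here √(M_CH₃NH₂/M_HCl) = √(31.06/36.46) = 0.9230.
With d_HCl + d_CH₃NH₂ = 178 cm, d_CH₃NH₂ = 178/(1 + 0.9230) = 92.56 cm.
d_HCl = 178 − 92.56 = 85.4 cm.

85.4 cm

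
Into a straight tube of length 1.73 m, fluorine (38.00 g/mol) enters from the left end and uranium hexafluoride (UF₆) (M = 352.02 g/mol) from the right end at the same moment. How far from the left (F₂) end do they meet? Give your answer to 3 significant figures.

Graham's law gives d_F₂/d_UF₆ = rate_F₂/rate_UF₆ = √(M_UF₆/M_F₂) = √(352.02/38.00) = 3.044.
With d_F₂ + d_UF₆ = 1.73 m, d_UF₆ = 1.73/(1 + 3.044) = 0.4278 m.
d_F₂ = 1.73 − 0.4278 = 1.30 m.

1.30 m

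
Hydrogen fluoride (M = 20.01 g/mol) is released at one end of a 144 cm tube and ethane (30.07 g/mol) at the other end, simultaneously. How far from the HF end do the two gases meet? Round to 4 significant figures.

The fronts meet when d_HF + d_C₂H₆ = L with d_HF/d_C₂H₆ = √(M_C₂H₆/M_HF) (Graham's law). Here √(M_C₂H₆/M_HF) = √(30.07/20.01) = 1.226.
With d_HF + d_C₂H₆ = 144 cm, d_C₂H₆ = 144/(1 + 1.226) = 64.69 cm.
d_HF = 144 − 64.69 = 79.31 cm.

79.31 cm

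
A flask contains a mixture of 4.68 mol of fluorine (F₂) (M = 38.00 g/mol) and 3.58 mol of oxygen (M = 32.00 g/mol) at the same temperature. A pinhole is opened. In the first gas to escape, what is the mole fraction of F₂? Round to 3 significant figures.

Rate_i ∝ x_i/√M_i (Graham's law weighted by mole fraction), so the effusate composition follows n_i/√M_i.
So x_F₂ in the escaping gas = (n_F₂/√M_F₂) / Σ(n_i/√M_i)
= (4.68/√38.00) / (4.68/√38.00 + 3.58/√32.00) = 0.7592/(0.7592 + 0.6329) = 0.545.

0.545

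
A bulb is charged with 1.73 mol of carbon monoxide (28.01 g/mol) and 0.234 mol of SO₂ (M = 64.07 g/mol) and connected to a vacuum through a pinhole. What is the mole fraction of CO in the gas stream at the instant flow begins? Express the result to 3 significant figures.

0.918

Each component's effusion rate ∝ (its partial pressure)·(1/√M) ∝ n_i/√M_i.
x_CO(eff) = (n_CO/√M_CO) / (n_CO/√M_CO + n_SO₂/√M_SO₂)
= (1.73/√28.01) / (1.73/√28.01 + 0.234/√64.07) = 0.3269/(0.3269 + 0.02923) = 0.918.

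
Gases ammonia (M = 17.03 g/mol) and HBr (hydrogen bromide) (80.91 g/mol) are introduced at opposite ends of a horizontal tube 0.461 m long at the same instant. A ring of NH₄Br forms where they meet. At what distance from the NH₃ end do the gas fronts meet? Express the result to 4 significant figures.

Distances travelled in equal time are proportional to diffusion rates, so d_NH₃/d_HBr = √(M_HBr/M_NH₃) = √(80.91/17.03) = 2.180.
With d_NH₃ + d_HBr = 0.461 m, d_HBr = 0.461/(1 + 2.180) = 0.1450 m.
d_NH₃ = 0.461 − 0.1450 = 0.3160 m.

0.3160 m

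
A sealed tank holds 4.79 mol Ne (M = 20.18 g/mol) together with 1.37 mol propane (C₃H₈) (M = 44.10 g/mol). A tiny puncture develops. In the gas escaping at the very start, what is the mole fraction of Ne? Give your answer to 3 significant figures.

Effusion rate of each component ∝ n_i/√M_i (partial pressure × 1/√M).
x_Ne(eff) = (n_Ne/√M_Ne) / (n_Ne/√M_Ne + n_C₃H₈/√M_C₃H₈)
= (4.79/√20.18) / (4.79/√20.18 + 1.37/√44.10) = 1.066/(1.066 + 0.2063) = 0.838.

0.838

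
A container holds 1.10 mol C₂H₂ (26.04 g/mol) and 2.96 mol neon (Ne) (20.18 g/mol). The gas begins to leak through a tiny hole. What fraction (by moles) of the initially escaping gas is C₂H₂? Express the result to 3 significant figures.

0.247

Rate_i ∝ x_i/√M_i (Graham's law weighted by mole fraction), so the effusate composition follows n_i/√M_i.
So x_C₂H₂ in the escaping gas = (n_C₂H₂/√M_C₂H₂) / Σ(n_i/√M_i)
= (1.10/√26.04) / (1.10/√26.04 + 2.96/√20.18) = 0.2156/(0.2156 + 0.6589) = 0.247.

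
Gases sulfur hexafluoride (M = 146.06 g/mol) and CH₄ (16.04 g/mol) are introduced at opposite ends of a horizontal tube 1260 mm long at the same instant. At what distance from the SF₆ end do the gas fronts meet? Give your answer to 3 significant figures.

Graham's law gives d_SF₆/d_CH₄ = rate_SF₆/rate_CH₄ = √(M_CH₄/M_SF₆) = √(16.04/146.06) = 0.3314.
With d_SF₆ + d_CH₄ = 1260 mm, d_CH₄ = 1260/(1 + 0.3314) = 946.4 mm.
d_SF₆ = 1260 − 946.4 = 314 mm.

314 mm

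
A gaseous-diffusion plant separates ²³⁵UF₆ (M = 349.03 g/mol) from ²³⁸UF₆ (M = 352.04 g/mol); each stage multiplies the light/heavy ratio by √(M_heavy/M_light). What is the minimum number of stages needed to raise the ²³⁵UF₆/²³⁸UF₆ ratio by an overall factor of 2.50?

Per stage α = (352.04/349.03)^(1/2) = 1.00862^0.5, giving ln α = 0.004293.
Need α^N ≥ 2.50 ⇒ N ≥ ln(2.50) / ln α = 0.9163 / 0.004293 = 213.42.
Rounding up, N = 214 stages.

214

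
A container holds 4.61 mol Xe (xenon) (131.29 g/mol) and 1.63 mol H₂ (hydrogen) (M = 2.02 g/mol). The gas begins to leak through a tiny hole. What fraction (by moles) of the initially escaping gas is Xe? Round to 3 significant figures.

0.260

The effusion rate of species i is ∝ p_i/√M_i ∝ n_i/√M_i.
x_Xe(eff) = (n_Xe/√M_Xe) / (n_Xe/√M_Xe + n_H₂/√M_H₂)
= (4.61/√131.29) / (4.61/√131.29 + 1.63/√2.02) = 0.4023/(0.4023 + 1.147) = 0.260.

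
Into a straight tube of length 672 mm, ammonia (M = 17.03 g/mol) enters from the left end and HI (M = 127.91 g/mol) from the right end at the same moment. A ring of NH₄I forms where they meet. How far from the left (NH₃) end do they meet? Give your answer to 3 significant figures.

492 mm

In equal time, each gas travels a distance ∝ its rate ∝ 1/√M, so d_NH₃/d_HI = √(M_HI/M_NH₃) = √(127.91/17.03) = 2.741.
With d_NH₃ + d_HI = 672 mm, d_HI = 672/(1 + 2.741) = 179.7 mm.
d_NH₃ = 672 − 179.7 = 492 mm.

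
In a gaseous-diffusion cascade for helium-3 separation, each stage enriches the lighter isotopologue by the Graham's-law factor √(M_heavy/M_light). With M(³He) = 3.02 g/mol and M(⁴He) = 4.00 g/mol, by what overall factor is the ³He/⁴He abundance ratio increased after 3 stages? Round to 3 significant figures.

1.52

After 3 stages the ratio has grown by (√(4.00/3.02))^3 = (4.00/3.02)^(3/2).
= 1.32450^(3/2) = 1.52.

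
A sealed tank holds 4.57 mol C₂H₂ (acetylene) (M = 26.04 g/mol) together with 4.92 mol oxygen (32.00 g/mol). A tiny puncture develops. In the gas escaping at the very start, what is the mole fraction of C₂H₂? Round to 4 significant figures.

0.5073

The effusion rate of species i is ∝ p_i/√M_i ∝ n_i/√M_i.
Mole fraction of C₂H₂ in the effusate = (n_C₂H₂/√M_C₂H₂) / (n_C₂H₂/√M_C₂H₂ + n_O₂/√M_O₂)
= (4.57/√26.04) / (4.57/√26.04 + 4.92/√32.00) = 0.8956/(0.8956 + 0.8697) = 0.5073.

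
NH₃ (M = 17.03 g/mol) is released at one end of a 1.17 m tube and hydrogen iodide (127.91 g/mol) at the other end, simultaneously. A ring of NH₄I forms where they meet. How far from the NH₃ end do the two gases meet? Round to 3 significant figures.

In equal time, each gas travels a distance ∝ its rate ∝ 1/√M, so d_NH₃/d_HI = √(M_HI/M_NH₃) = √(127.91/17.03) = 2.741.
With d_NH₃ + d_HI = 1.17 m, d_HI = 1.17/(1 + 2.741) = 0.3128 m.
d_NH₃ = 1.17 − 0.3128 = 0.857 m.

0.857 m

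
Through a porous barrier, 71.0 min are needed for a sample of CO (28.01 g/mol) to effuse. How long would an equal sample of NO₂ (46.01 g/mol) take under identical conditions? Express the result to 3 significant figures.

Using Graham's law: t_NO₂/t_CO = √(M_NO₂/M_CO) = √(46.01/28.01) = √1.643 = 1.282.
So the time for NO₂ is 71.0 × 1.282 = 91.0 min.

91.0 min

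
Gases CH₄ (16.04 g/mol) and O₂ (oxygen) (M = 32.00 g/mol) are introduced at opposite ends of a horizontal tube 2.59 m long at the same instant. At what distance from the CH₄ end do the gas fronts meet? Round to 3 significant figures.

1.52 m

The fronts meet when d_CH₄ + d_O₂ = L with d_CH₄/d_O₂ = √(M_O₂/M_CH₄) (Graham's law). Here √(M_O₂/M_CH₄) = √(32.00/16.04) = 1.412.
With d_CH₄ + d_O₂ = 2.59 m, d_O₂ = 2.59/(1 + 1.412) = 1.074 m.
d_CH₄ = 2.59 − 1.074 = 1.52 m.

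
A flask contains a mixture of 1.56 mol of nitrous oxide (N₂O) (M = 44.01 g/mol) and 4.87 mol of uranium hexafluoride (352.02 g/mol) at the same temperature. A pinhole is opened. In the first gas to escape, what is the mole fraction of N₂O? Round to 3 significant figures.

0.475

The effusion rate of species i is ∝ p_i/√M_i ∝ n_i/√M_i.
Mole fraction of N₂O in the effusate = (n_N₂O/√M_N₂O) / (n_N₂O/√M_N₂O + n_UF₆/√M_UF₆)
= (1.56/√44.01) / (1.56/√44.01 + 4.87/√352.02) = 0.2352/(0.2352 + 0.2596) = 0.475.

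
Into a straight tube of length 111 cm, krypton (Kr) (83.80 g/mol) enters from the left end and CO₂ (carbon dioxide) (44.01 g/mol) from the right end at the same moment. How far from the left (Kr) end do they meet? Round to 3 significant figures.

Graham's law gives d_Kr/d_CO₂ = rate_Kr/rate_CO₂ = √(M_CO₂/M_Kr) = √(44.01/83.80) = 0.7247.
With d_Kr + d_CO₂ = 111 cm, d_CO₂ = 111/(1 + 0.7247) = 64.36 cm.
d_Kr = 111 − 64.36 = 46.6 cm.

46.6 cm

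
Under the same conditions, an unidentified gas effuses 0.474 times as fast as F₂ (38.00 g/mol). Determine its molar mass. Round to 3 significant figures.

169 g/mol

Since effusion rate ∝ 1/√M, rate_X/rate_F₂ = √(M_F₂/M_X).
0.474 = √(38.00/M_X)
M_X = 38.00 / 0.474² = 38.00 / 0.2247 = 169 g/mol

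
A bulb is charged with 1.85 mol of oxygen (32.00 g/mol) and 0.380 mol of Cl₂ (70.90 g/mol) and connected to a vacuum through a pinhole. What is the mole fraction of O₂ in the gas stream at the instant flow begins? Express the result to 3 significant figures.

0.879

Effusion rate of each component ∝ n_i/√M_i (partial pressure × 1/√M).
x_O₂(eff) = (n_O₂/√M_O₂) / (n_O₂/√M_O₂ + n_Cl₂/√M_Cl₂)
= (1.85/√32.00) / (1.85/√32.00 + 0.380/√70.90) = 0.3270/(0.3270 + 0.04513) = 0.879.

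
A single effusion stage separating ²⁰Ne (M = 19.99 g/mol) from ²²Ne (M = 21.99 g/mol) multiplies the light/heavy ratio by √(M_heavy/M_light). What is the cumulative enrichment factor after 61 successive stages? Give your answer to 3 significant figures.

18.3

Each stage multiplies the ratio by α = √(21.99/19.99), so after 61 stages the overall factor is α^61 = (21.99/19.99)^(61/2).
= 1.10005^(61/2) = 18.3.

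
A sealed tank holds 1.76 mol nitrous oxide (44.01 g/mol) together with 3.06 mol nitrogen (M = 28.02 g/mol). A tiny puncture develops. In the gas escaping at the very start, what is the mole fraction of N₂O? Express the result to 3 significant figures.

0.315

Each component's effusion rate ∝ (its partial pressure)·(1/√M) ∝ n_i/√M_i.
So x_N₂O in the escaping gas = (n_N₂O/√M_N₂O) / Σ(n_i/√M_i)
= (1.76/√44.01) / (1.76/√44.01 + 3.06/√28.02) = 0.2653/(0.2653 + 0.5781) = 0.315.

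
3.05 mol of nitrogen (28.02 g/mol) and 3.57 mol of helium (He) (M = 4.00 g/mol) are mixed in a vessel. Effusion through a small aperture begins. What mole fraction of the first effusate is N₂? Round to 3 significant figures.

0.244

Effusion rate of each component ∝ n_i/√M_i (partial pressure × 1/√M).
Mole fraction of N₂ in the effusate = (n_N₂/√M_N₂) / (n_N₂/√M_N₂ + n_He/√M_He)
= (3.05/√28.02) / (3.05/√28.02 + 3.57/√4.00) = 0.5762/(0.5762 + 1.785) = 0.244.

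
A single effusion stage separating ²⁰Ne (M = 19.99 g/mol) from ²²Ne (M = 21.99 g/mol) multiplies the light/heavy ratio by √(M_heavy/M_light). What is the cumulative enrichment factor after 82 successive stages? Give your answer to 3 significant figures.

Overall factor = α^82 with α = √(21.99/19.99), i.e. (21.99/19.99)^(82/2).
= 1.10005^41 = 49.9.

49.9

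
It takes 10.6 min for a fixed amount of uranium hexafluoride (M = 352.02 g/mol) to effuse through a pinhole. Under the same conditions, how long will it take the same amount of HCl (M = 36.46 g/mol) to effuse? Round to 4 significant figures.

Since effusion rate ∝ 1/√M, t_HCl/t_UF₆ = √(M_HCl/M_UF₆) = √(36.46/352.02) = √0.1036 = 0.3218.
So the time for HCl is 10.6 × 0.3218 = 3.411 min.

3.411 min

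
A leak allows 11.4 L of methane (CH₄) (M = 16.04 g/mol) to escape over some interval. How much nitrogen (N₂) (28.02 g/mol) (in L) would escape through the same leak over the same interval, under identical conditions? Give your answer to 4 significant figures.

From Graham's law, rate_N₂/rate_CH₄ = √(M_CH₄/M_N₂) = √(16.04/28.02) = √0.5724 = 0.7566.
So the volume for N₂ is 11.4 × 0.7566 = 8.625 L.

8.625 L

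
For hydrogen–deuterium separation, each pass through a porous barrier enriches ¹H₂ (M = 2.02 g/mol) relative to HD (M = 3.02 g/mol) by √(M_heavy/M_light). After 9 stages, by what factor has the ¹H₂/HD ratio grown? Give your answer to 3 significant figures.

After 9 stages the ratio has grown by (√(3.02/2.02))^9 = (3.02/2.02)^(9/2).
= 1.49505^(9/2) = 6.11.

6.11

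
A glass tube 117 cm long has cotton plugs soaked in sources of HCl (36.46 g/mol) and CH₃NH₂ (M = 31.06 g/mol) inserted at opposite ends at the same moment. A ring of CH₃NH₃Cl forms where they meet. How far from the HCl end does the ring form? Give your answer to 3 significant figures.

56.2 cm

Distances travelled in equal time are proportional to diffusion rates, so d_HCl/d_CH₃NH₂ = √(M_CH₃NH₂/M_HCl) = √(31.06/36.46) = 0.9230.
With d_HCl + d_CH₃NH₂ = 117 cm, d_CH₃NH₂ = 117/(1 + 0.9230) = 60.84 cm.
d_HCl = 117 − 60.84 = 56.2 cm.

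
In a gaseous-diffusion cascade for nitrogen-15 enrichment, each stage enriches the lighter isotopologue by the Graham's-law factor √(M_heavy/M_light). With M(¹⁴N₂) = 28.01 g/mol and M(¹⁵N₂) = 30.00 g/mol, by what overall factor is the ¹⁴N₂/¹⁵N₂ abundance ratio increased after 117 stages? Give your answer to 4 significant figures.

55.43

Each stage multiplies the ratio by α = √(30.00/28.01), so after 117 stages the overall factor is α^117 = (30.00/28.01)^(117/2).
= 1.07105^(117/2) = 55.43.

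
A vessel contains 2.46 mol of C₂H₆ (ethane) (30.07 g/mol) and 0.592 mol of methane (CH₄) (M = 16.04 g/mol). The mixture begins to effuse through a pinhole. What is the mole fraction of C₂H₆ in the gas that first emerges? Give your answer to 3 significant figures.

Each component's effusion rate ∝ (its partial pressure)·(1/√M) ∝ n_i/√M_i.
x_C₂H₆(eff) = (n_C₂H₆/√M_C₂H₆) / (n_C₂H₆/√M_C₂H₆ + n_CH₄/√M_CH₄)
= (2.46/√30.07) / (2.46/√30.07 + 0.592/√16.04) = 0.4486/(0.4486 + 0.1478) = 0.752.

0.752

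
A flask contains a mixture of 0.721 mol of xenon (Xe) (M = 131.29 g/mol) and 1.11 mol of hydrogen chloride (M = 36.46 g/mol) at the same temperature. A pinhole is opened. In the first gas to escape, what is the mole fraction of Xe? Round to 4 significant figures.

0.2550

Rate_i ∝ x_i/√M_i (Graham's law weighted by mole fraction), so the effusate composition follows n_i/√M_i.
Mole fraction of Xe in the effusate = (n_Xe/√M_Xe) / (n_Xe/√M_Xe + n_HCl/√M_HCl)
= (0.721/√131.29) / (0.721/√131.29 + 1.11/√36.46) = 0.06292/(0.06292 + 0.1838) = 0.2550.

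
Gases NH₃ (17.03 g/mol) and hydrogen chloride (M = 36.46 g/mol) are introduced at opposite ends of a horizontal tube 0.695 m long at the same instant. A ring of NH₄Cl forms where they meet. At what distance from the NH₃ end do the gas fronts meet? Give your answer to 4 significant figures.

0.4128 m

In equal time, each gas travels a distance ∝ its rate ∝ 1/√M, so d_NH₃/d_HCl = √(M_HCl/M_NH₃) = √(36.46/17.03) = 1.463.
With d_NH₃ + d_HCl = 0.695 m, d_HCl = 0.695/(1 + 1.463) = 0.2822 m.
d_NH₃ = 0.695 − 0.2822 = 0.4128 m.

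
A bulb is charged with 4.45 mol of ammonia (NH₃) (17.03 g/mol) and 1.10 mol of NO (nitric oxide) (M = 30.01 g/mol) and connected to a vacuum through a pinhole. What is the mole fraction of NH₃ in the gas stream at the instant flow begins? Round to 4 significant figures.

Effusion rate of each component ∝ n_i/√M_i (partial pressure × 1/√M).
x_NH₃(eff) = (n_NH₃/√M_NH₃) / (n_NH₃/√M_NH₃ + n_NO/√M_NO)
= (4.45/√17.03) / (4.45/√17.03 + 1.10/√30.01) = 1.078/(1.078 + 0.2008) = 0.8430.

0.8430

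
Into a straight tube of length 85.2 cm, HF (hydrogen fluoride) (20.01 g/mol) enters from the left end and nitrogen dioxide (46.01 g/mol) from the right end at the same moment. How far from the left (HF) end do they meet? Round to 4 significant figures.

Graham's law gives d_HF/d_NO₂ = rate_HF/rate_NO₂ = √(M_NO₂/M_HF) = √(46.01/20.01) = 1.516.
With d_HF + d_NO₂ = 85.2 cm, d_NO₂ = 85.2/(1 + 1.516) = 33.86 cm.
d_HF = 85.2 − 33.86 = 51.34 cm.

51.34 cm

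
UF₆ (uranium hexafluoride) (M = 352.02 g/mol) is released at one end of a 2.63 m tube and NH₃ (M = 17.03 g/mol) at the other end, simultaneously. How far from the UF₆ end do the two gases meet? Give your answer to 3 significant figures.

0.474 m

Graham's law gives d_UF₆/d_NH₃ = rate_UF₆/rate_NH₃ = √(M_NH₃/M_UF₆) = √(17.03/352.02) = 0.2199.
With d_UF₆ + d_NH₃ = 2.63 m, d_NH₃ = 2.63/(1 + 0.2199) = 2.156 m.
d_UF₆ = 2.63 − 2.156 = 0.474 m.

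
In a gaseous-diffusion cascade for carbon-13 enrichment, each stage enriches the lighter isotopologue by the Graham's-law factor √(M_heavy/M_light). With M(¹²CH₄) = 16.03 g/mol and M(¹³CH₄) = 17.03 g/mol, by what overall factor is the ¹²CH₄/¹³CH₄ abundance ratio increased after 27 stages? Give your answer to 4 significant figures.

The single-stage factor is √(M_heavy/M_light), so 27 stages give [√(17.03/16.03)]^27 = (17.03/16.03)^(27/2).
= 1.06238^(27/2) = 2.264.

2.264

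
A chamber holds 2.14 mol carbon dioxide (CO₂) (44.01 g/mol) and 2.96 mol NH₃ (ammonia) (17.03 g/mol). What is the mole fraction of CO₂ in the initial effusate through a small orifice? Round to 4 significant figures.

Rate_i ∝ x_i/√M_i (Graham's law weighted by mole fraction), so the effusate composition follows n_i/√M_i.
x_CO₂(eff) = (n_CO₂/√M_CO₂) / (n_CO₂/√M_CO₂ + n_NH₃/√M_NH₃)
= (2.14/√44.01) / (2.14/√44.01 + 2.96/√17.03) = 0.3226/(0.3226 + 0.7173) = 0.3102.

0.3102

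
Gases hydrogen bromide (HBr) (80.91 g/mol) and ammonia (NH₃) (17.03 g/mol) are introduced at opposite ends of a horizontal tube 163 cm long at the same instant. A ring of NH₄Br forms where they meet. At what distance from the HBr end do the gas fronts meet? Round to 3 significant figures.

51.3 cm

In equal time, each gas travels a distance ∝ its rate ∝ 1/√M, so d_HBr/d_NH₃ = √(M_NH₃/M_HBr) = √(17.03/80.91) = 0.4588.
With d_HBr + d_NH₃ = 163 cm, d_NH₃ = 163/(1 + 0.4588) = 111.7 cm.
d_HBr = 163 − 111.7 = 51.3 cm.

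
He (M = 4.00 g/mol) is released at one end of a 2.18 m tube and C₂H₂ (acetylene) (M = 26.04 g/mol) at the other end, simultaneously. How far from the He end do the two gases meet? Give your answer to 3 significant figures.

1.57 m

Distances travelled in equal time are proportional to diffusion rates, so d_He/d_C₂H₂ = √(M_C₂H₂/M_He) = √(26.04/4.00) = 2.551.
With d_He + d_C₂H₂ = 2.18 m, d_C₂H₂ = 2.18/(1 + 2.551) = 0.6138 m.
d_He = 2.18 − 0.6138 = 1.57 m.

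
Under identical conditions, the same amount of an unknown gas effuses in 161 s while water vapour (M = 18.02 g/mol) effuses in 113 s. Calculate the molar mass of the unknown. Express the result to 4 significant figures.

Using Graham's law: t_X/t_H₂O = √(M_X/M_H₂O).
161/113 = 1.425 = √(M_X/18.02)
M_X = 18.02 × 1.425² = 18.02 × 2.030 = 36.58 g/mol

36.58 g/mol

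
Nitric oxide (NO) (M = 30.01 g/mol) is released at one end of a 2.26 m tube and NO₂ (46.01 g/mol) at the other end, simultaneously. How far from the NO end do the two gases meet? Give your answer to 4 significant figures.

1.250 m

Graham's law gives d_NO/d_NO₂ = rate_NO/rate_NO₂ = √(M_NO₂/M_NO) = √(46.01/30.01) = 1.238.
With d_NO + d_NO₂ = 2.26 m, d_NO₂ = 2.26/(1 + 1.238) = 1.010 m.
d_NO = 2.26 − 1.010 = 1.250 m.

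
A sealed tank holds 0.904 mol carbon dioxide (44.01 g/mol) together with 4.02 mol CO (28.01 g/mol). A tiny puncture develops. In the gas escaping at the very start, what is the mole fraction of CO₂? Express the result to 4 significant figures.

0.1521

Rate_i ∝ x_i/√M_i (Graham's law weighted by mole fraction), so the effusate composition follows n_i/√M_i.
Mole fraction of CO₂ in the effusate = (n_CO₂/√M_CO₂) / (n_CO₂/√M_CO₂ + n_CO/√M_CO)
= (0.904/√44.01) / (0.904/√44.01 + 4.02/√28.01) = 0.1363/(0.1363 + 0.7596) = 0.1521.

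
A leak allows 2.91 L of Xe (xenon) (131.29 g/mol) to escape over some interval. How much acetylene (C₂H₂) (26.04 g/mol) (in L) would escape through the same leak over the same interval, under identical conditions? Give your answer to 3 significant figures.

6.53 L

Since effusion rate ∝ 1/√M, rate_C₂H₂/rate_Xe = √(M_Xe/M_C₂H₂) = √(131.29/26.04) = √5.042 = 2.245.
So the volume for C₂H₂ is 2.91 × 2.245 = 6.53 L.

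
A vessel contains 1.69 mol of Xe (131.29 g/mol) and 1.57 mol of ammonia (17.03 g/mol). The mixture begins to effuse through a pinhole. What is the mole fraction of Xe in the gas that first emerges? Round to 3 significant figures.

Effusion rate of each component ∝ n_i/√M_i (partial pressure × 1/√M).
Mole fraction of Xe in the effusate = (n_Xe/√M_Xe) / (n_Xe/√M_Xe + n_NH₃/√M_NH₃)
= (1.69/√131.29) / (1.69/√131.29 + 1.57/√17.03) = 0.1475/(0.1475 + 0.3804) = 0.279.

0.279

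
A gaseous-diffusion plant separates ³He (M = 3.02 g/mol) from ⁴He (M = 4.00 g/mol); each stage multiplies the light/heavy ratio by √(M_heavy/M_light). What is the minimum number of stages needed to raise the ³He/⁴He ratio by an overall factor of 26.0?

With α = √(4.00/3.02) per stage, ln α = ½ ln(1.32450) = 0.1405.
Need α^N ≥ 26.0 ⇒ N ≥ ln(26.0) / ln α = 3.258 / 0.1405 = 23.19.
So at least 24 stages are needed.

24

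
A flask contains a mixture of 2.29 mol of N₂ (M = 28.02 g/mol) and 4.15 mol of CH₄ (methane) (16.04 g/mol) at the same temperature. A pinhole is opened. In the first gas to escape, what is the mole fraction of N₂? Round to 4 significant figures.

0.2945

Each component's effusion rate ∝ (its partial pressure)·(1/√M) ∝ n_i/√M_i.
x_N₂(eff) = (n_N₂/√M_N₂) / (n_N₂/√M_N₂ + n_CH₄/√M_CH₄)
= (2.29/√28.02) / (2.29/√28.02 + 4.15/√16.04) = 0.4326/(0.4326 + 1.036) = 0.2945.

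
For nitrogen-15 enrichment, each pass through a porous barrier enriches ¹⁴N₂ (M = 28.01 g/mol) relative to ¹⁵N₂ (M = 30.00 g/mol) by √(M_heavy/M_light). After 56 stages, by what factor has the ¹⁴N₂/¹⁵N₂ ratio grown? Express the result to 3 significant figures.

6.83

Overall factor = α^56 with α = √(30.00/28.01), i.e. (30.00/28.01)^(56/2).
= 1.07105^28 = 6.83.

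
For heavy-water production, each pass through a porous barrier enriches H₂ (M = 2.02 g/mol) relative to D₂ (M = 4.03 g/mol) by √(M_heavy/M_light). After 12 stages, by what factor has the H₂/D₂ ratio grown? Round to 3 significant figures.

Overall factor = α^12 with α = √(4.03/2.02), i.e. (4.03/2.02)^(12/2).
= 1.99505^6 = 63.1.

63.1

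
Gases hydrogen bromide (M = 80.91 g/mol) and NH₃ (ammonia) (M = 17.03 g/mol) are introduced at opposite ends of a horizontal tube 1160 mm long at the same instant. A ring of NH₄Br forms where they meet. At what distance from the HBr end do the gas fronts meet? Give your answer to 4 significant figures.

Distances travelled in equal time are proportional to diffusion rates, so d_HBr/d_NH₃ = √(M_NH₃/M_HBr) = √(17.03/80.91) = 0.4588.
With d_HBr + d_NH₃ = 1160 mm, d_NH₃ = 1160/(1 + 0.4588) = 795.2 mm.
d_HBr = 1160 − 795.2 = 364.8 mm.

364.8 mm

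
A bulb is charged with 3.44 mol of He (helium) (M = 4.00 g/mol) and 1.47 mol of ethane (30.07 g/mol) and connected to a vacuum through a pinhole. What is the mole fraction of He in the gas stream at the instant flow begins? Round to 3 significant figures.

Rate_i ∝ x_i/√M_i (Graham's law weighted by mole fraction), so the effusate composition follows n_i/√M_i.
x_He(eff) = (n_He/√M_He) / (n_He/√M_He + n_C₂H₆/√M_C₂H₆)
= (3.44/√4.00) / (3.44/√4.00 + 1.47/√30.07) = 1.720/(1.720 + 0.2681) = 0.865.

0.865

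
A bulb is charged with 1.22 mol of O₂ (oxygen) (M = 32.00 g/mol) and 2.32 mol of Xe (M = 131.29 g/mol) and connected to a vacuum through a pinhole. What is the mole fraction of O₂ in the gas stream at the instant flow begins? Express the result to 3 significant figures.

The effusion rate of species i is ∝ p_i/√M_i ∝ n_i/√M_i.
x_O₂(eff) = (n_O₂/√M_O₂) / (n_O₂/√M_O₂ + n_Xe/√M_Xe)
= (1.22/√32.00) / (1.22/√32.00 + 2.32/√131.29) = 0.2157/(0.2157 + 0.2025) = 0.516.

0.516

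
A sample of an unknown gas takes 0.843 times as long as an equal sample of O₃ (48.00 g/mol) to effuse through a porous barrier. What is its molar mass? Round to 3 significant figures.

34.1 g/mol

Graham's law gives t_X/t_O₃ = √(M_X/M_O₃).
0.843 = √(M_X/48.00)
M_X = 48.00 × 0.843² = 48.00 × 0.7106 = 34.1 g/mol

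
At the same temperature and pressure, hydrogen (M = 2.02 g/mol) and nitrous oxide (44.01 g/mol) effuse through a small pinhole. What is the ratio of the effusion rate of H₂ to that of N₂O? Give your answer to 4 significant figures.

Graham's law gives rate_H₂/rate_N₂O = √(M_N₂O/M_H₂) = √(44.01/2.02) = √21.79 = 4.668.

4.668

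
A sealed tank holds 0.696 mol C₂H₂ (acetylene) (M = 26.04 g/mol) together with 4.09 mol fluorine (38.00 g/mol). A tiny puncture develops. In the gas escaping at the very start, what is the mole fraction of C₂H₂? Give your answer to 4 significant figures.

0.1705

Each component's effusion rate ∝ (its partial pressure)·(1/√M) ∝ n_i/√M_i.
So x_C₂H₂ in the escaping gas = (n_C₂H₂/√M_C₂H₂) / Σ(n_i/√M_i)
= (0.696/√26.04) / (0.696/√26.04 + 4.09/√38.00) = 0.1364/(0.1364 + 0.6635) = 0.1705.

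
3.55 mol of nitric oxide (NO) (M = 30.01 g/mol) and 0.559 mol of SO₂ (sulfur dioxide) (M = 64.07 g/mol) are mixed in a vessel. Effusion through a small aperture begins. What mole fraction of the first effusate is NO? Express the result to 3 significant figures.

Each component's effusion rate ∝ (its partial pressure)·(1/√M) ∝ n_i/√M_i.
Mole fraction of NO in the effusate = (n_NO/√M_NO) / (n_NO/√M_NO + n_SO₂/√M_SO₂)
= (3.55/√30.01) / (3.55/√30.01 + 0.559/√64.07) = 0.6480/(0.6480 + 0.06984) = 0.903.

0.903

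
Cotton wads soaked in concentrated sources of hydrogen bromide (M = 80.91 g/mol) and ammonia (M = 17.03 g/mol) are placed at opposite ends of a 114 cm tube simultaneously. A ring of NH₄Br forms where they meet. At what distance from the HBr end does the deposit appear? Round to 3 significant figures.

In equal time, each gas travels a distance ∝ its rate ∝ 1/√M, so d_HBr/d_NH₃ = √(M_NH₃/M_HBr) = √(17.03/80.91) = 0.4588.
With d_HBr + d_NH₃ = 114 cm, d_NH₃ = 114/(1 + 0.4588) = 78.15 cm.
d_HBr = 114 − 78.15 = 35.9 cm.

35.9 cm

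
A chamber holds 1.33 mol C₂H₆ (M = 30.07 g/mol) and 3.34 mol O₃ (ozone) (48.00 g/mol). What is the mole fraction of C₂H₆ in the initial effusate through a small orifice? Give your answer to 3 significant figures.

Rate_i ∝ x_i/√M_i (Graham's law weighted by mole fraction), so the effusate composition follows n_i/√M_i.
x_C₂H₆(eff) = (n_C₂H₆/√M_C₂H₆) / (n_C₂H₆/√M_C₂H₆ + n_O₃/√M_O₃)
= (1.33/√30.07) / (1.33/√30.07 + 3.34/√48.00) = 0.2425/(0.2425 + 0.4821) = 0.335.

0.335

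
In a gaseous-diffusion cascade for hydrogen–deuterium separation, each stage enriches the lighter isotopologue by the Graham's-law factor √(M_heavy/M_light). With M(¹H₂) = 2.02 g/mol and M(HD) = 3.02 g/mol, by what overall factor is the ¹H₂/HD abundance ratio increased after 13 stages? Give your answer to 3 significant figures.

13.7

Overall factor = α^13 with α = √(3.02/2.02), i.e. (3.02/2.02)^(13/2).
= 1.49505^(13/2) = 13.7.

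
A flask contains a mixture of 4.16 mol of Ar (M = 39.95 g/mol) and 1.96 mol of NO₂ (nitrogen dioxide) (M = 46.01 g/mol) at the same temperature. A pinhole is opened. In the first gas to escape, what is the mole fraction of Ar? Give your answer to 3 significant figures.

0.695

Rate_i ∝ x_i/√M_i (Graham's law weighted by mole fraction), so the effusate composition follows n_i/√M_i.
Mole fraction of Ar in the effusate = (n_Ar/√M_Ar) / (n_Ar/√M_Ar + n_NO₂/√M_NO₂)
= (4.16/√39.95) / (4.16/√39.95 + 1.96/√46.01) = 0.6582/(0.6582 + 0.2890) = 0.695.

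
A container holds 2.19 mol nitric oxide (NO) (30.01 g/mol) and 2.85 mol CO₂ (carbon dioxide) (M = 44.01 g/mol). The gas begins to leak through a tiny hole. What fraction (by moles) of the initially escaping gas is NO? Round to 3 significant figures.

Effusion rate of each component ∝ n_i/√M_i (partial pressure × 1/√M).
Mole fraction of NO in the effusate = (n_NO/√M_NO) / (n_NO/√M_NO + n_CO₂/√M_CO₂)
= (2.19/√30.01) / (2.19/√30.01 + 2.85/√44.01) = 0.3998/(0.3998 + 0.4296) = 0.482.

0.482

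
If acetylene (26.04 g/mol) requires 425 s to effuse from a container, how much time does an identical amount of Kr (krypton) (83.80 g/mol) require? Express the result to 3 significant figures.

Since effusion rate ∝ 1/√M, t_Kr/t_C₂H₂ = √(M_Kr/M_C₂H₂) = √(83.80/26.04) = √3.218 = 1.794.
So the time for Kr is 425 × 1.794 = 762 s.

762 s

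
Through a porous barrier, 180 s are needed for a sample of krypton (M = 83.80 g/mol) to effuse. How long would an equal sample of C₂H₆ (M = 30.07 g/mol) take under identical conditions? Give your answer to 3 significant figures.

From Graham's law, t_C₂H₆/t_Kr = √(M_C₂H₆/M_Kr) = √(30.07/83.80) = √0.3588 = 0.5990.
So the time for C₂H₆ is 180 × 0.5990 = 108 s.

108 s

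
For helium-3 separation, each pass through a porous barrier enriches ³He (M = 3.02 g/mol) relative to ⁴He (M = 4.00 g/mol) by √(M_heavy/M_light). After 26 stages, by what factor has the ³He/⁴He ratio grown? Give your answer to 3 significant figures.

38.6

After 26 stages the ratio has grown by (√(4.00/3.02))^26 = (4.00/3.02)^(26/2).
= 1.32450^13 = 38.6.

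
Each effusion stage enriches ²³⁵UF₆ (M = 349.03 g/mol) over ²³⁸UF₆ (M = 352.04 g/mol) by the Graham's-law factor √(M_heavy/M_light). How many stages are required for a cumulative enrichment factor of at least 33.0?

815

Single-stage factor α = √(352.04/349.03), so ln α = ½ ln(1.00862) = 0.004293.
Need α^N ≥ 33.0 ⇒ N ≥ ln(33.0) / ln α = 3.497 / 0.004293 = 814.38.
Rounding up, N = 815 stages.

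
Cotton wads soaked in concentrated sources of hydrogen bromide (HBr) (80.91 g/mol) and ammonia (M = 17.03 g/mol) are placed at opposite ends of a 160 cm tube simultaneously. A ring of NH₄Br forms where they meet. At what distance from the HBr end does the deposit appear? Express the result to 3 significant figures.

50.3 cm

In equal time, each gas travels a distance ∝ its rate ∝ 1/√M, so d_HBr/d_NH₃ = √(M_NH₃/M_HBr) = √(17.03/80.91) = 0.4588.
With d_HBr + d_NH₃ = 160 cm, d_NH₃ = 160/(1 + 0.4588) = 109.7 cm.
d_HBr = 160 − 109.7 = 50.3 cm.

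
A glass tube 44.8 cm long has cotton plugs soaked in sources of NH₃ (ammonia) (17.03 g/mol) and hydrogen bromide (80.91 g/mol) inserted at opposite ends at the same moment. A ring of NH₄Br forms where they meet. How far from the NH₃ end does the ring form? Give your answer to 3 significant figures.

Distances travelled in equal time are proportional to diffusion rates, so d_NH₃/d_HBr = √(M_HBr/M_NH₃) = √(80.91/17.03) = 2.180.
With d_NH₃ + d_HBr = 44.8 cm, d_HBr = 44.8/(1 + 2.180) = 14.09 cm.
d_NH₃ = 44.8 − 14.09 = 30.7 cm.

30.7 cm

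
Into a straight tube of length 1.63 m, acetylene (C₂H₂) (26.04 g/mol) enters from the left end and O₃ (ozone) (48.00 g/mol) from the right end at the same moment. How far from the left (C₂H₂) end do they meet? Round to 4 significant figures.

0.9386 m

Graham's law gives d_C₂H₂/d_O₃ = rate_C₂H₂/rate_O₃ = √(M_O₃/M_C₂H₂) = √(48.00/26.04) = 1.358.
With d_C₂H₂ + d_O₃ = 1.63 m, d_O₃ = 1.63/(1 + 1.358) = 0.6914 m.
d_C₂H₂ = 1.63 − 0.6914 = 0.9386 m.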